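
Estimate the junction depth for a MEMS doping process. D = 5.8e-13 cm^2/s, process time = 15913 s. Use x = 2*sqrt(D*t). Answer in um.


Step 1: Compute D*t = 5.8e-13 * 15913 = 9.22954e-09 cm^2
Step 2: sqrt(D*t) = 9.60705e-05 cm
Step 3: x = 2 * 9.60705e-05 cm = 1.92141e-04 cm
Step 4: Convert to um (1 cm = 1e4 um): x = 1.921 um


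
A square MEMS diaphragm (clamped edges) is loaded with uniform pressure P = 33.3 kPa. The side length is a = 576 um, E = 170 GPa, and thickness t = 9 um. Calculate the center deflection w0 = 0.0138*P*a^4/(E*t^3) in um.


Step 1: Convert pressure to compatible units (E is in GPa, so P in GPa).
P = 33.3 kPa = 33.3e-6 GPa
Step 2: Compute numerator: 0.0138 * P * a^4.
a^4 = 576^4 = 110075314176
numerator = 0.0138 * 33.3e-6 * 110075314176 = 5.0584e+04
Step 3: Compute denominator: E * t^3 = 170 * 9^3 = 123930
Step 4: w0 = numerator / denominator = 5.0584e+04 / 123930 = 0.4082 um


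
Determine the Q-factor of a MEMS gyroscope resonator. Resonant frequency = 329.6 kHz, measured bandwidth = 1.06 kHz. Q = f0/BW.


Step 1: Q = f0 / bandwidth
Step 2: Q = 329.6 / 1.06
Q = 310.9


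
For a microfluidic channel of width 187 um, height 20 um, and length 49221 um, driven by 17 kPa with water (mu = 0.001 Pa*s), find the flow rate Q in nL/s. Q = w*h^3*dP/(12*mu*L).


Step 1: Convert all dimensions to SI (meters).
w = 187e-6 m, h = 20e-6 m, L = 49221e-6 m, dP = 17e3 Pa
Step 2: Q = w * h^3 * dP / (12 * mu * L)
Q = 187e-6 * (20e-6)^3 * 17e3 / (12 * 0.001 * 49221e-6) = 4.30575e-11 m^3/s
Step 3: Convert Q from m^3/s to nL/s (1 m^3 = 1e12 nL, so multiply by 1e12).
Q = 43.058 nL/s


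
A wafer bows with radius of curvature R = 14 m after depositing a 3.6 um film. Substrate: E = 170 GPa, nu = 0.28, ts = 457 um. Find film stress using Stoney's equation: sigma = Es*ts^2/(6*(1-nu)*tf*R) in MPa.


Step 1: Compute numerator: Es * ts^2 = 170 * 457^2 = 35504330 (GPa*um^2)
Step 2: Compute denominator (R in um): 6*(1-nu)*tf*R = 6*0.72*3.6*14e6 = 217728000.0 (um^2)
Step 3: sigma (GPa) = 35504330 / 217728000.0 = 1.63067e-01 GPa
Step 4: Convert to MPa (x1000): sigma = 163.1 MPa


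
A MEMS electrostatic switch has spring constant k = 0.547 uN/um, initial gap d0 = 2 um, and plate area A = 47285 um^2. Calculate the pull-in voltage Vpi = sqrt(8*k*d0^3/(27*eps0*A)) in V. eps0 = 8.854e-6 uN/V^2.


Step 1: Compute numerator: 8 * k * d0^3 = 8 * 0.547 * 2^3 = 35.008
Step 2: Compute denominator: 27 * eps0 * A = 27 * 8.854e-6 * 47285 = 11.303858
Step 3: Vpi = sqrt(35.008 / 11.303858)
Vpi = 1.76 V


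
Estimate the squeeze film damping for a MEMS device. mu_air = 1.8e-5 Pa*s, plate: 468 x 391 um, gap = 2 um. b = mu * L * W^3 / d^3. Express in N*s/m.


Step 1: Convert to SI.
L = 468e-6 m, W = 391e-6 m, d = 2e-6 m
Step 2: W^3 = (391e-6)^3 = 5.98e-11 m^3
Step 3: d^3 = (2e-6)^3 = 8.00e-18 m^3
Step 4: b = 1.8e-5 * 468e-6 * 5.98e-11 / 8.00e-18
b = 6.29e-02 N*s/m


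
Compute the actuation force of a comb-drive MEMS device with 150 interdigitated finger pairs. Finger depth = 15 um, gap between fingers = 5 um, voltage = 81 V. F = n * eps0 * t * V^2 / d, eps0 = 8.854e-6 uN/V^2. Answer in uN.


Step 1: Parameters: n=150, eps0=8.854e-6 uN/V^2, t=15 um, V=81 V, d=5 um
Step 2: V^2 = 6561
Step 3: F = 150 * 8.854e-6 * 15 * 6561 / 5
F = 26.141 uN


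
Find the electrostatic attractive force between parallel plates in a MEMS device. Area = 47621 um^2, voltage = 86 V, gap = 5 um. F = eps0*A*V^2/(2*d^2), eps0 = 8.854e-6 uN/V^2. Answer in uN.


Step 1: Identify parameters.
eps0 = 8.854e-6 uN/V^2, A = 47621 um^2, V = 86 V, d = 5 um
Step 2: Compute V^2 = 86^2 = 7396
Step 3: Compute d^2 = 5^2 = 25
Step 4: F = 0.5 * 8.854e-6 * 47621 * 7396 / 25
F = 62.368 uN


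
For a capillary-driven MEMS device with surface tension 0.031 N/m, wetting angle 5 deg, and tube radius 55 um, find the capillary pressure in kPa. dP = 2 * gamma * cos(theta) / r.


Step 1: cos(5 deg) = 0.9962
Step 2: Convert r to m: r = 55e-6 m
Step 3: dP = 2 * 0.031 * 0.9962 / 55e-6 = 1123.0 Pa
Step 4: Convert Pa to kPa (divide by 1000).
dP = 1.12 kPa


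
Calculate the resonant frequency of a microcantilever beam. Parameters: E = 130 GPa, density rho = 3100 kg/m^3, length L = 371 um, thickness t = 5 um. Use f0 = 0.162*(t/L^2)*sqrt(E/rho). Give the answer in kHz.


Step 1: Convert units to SI.
t_SI = 5e-6 m, L_SI = 371e-6 m
Step 2: Calculate sqrt(E/rho).
sqrt(130e9 / 3100) = 6475.76 m/s
Step 3: Compute f0.
f0 = 0.162 * 5e-6 / (371e-6)^2 * 6475.76 = 38109.0 Hz = 38.11 kHz


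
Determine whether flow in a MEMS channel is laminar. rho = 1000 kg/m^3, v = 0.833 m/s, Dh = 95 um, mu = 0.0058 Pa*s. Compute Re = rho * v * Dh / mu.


Step 1: Convert Dh to meters: Dh = 95e-6 m
Step 2: Re = rho * v * Dh / mu
Re = 1000 * 0.833 * 95e-6 / 0.0058
Re = 13.644
Since Re = 13.644 is below ~2300, the flow is laminar.


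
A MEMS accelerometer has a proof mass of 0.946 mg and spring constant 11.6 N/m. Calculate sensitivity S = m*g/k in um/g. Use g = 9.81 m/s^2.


Step 1: Convert mass: m = 0.946 mg = 9.46e-07 kg
Step 2: S = m * g / k = 9.46e-07 * 9.81 / 11.6
Step 3: S = 8.00e-07 m/g
Step 4: Convert to um/g: S = 0.8 um/g


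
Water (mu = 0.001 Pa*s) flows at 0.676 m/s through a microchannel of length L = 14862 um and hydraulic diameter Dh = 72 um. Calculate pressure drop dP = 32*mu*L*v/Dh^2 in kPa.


Step 1: Convert to SI: L = 14862e-6 m, Dh = 72e-6 m
Step 2: dP = 32 * 0.001 * 14862e-6 * 0.676 / (72e-6)^2
Step 3: dP = 62016.74 Pa
Step 4: Convert to kPa: dP = 62.02 kPa


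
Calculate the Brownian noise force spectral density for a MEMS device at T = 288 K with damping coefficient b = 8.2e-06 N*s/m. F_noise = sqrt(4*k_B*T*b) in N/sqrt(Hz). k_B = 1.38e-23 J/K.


Step 1: Compute 4 * k_B * T * b
= 4 * 1.38e-23 * 288 * 8.2e-06
= 1.3036e-25 N^2/Hz
Step 2: F_noise = sqrt(1.3036e-25)
F_noise = 3.61e-13 N/sqrt(Hz)


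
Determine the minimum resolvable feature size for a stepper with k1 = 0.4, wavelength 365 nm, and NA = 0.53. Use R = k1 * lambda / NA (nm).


Step 1: Identify values: k1 = 0.4, lambda = 365 nm, NA = 0.53
Step 2: R = k1 * lambda / NA
R = 0.4 * 365 / 0.53
R = 275.5 nm


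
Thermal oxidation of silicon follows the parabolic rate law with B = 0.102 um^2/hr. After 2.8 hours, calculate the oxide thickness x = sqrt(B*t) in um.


Step 1: Compute B*t = 0.102 * 2.8 = 0.2856
Step 2: x = sqrt(0.2856)
x = 0.534 um


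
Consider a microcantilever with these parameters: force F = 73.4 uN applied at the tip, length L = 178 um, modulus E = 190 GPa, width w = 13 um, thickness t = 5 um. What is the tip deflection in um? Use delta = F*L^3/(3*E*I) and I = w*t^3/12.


Step 1: Calculate the second moment of area.
I = w * t^3 / 12 = 13 * 5^3 / 12 = 135.4167 um^4
Step 2: Convert E to consistent units (1 GPa = 1000 uN/um^2).
E = 190 GPa = 190000 uN/um^2
Step 3: Calculate tip deflection.
delta = F * L^3 / (3 * E * I)
delta = 73.4 * 178^3 / (3 * 190000 * 135.4167)
delta = 5.363 um


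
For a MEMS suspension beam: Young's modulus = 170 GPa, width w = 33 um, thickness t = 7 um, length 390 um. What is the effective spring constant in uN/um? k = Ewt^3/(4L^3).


Step 1: Convert E to consistent units (1 GPa = 1000 uN/um^2).
E = 170 GPa = 170000 uN/um^2
Step 2: Compute t^3 = 7^3 = 343
Step 3: Compute L^3 = 390^3 = 59319000
Step 4: k = 170000 * 33 * 343 / (4 * 59319000)
k = 8.1097 uN/um


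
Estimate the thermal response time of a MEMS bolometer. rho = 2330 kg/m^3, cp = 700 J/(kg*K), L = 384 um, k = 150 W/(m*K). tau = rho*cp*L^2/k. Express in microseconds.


Step 1: Convert L to m: L = 384e-6 m
Step 2: L^2 = (384e-6)^2 = 1.47456e-07 m^2
Step 3: tau = 2330 * 700 * 1.47456e-07 / 150 = 1.60333824e-03 s
Step 4: Convert to microseconds (multiply by 1e6).
tau = 1603.338 us


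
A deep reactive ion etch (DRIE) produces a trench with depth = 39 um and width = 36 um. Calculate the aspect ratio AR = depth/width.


Step 1: AR = depth / width
Step 2: AR = 39 / 36
AR = 1.1


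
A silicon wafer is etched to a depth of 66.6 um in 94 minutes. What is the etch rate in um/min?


Step 1: Etch rate = depth / time
Step 2: rate = 66.6 / 94
rate = 0.709 um/min


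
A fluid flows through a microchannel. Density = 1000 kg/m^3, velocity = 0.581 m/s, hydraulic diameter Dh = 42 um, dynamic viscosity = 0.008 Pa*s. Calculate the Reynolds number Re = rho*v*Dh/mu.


Step 1: Convert Dh to meters: Dh = 42e-6 m
Step 2: Re = rho * v * Dh / mu
Re = 1000 * 0.581 * 42e-6 / 0.008
Re = 3.05


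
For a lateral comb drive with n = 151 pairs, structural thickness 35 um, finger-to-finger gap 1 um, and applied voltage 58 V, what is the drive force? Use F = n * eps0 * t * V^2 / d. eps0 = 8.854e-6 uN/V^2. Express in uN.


Step 1: Parameters: n=151, eps0=8.854e-6 uN/V^2, t=35 um, V=58 V, d=1 um
Step 2: V^2 = 3364
Step 3: F = 151 * 8.854e-6 * 35 * 3364 / 1
F = 157.413 uN


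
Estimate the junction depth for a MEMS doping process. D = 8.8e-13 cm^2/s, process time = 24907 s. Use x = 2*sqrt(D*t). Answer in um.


Step 1: Compute D*t = 8.8e-13 * 24907 = 2.191816e-08 cm^2
Step 2: sqrt(D*t) = 1.48048e-04 cm
Step 3: x = 2 * 1.48048e-04 cm = 2.96096e-04 cm
Step 4: Convert to um (1 cm = 1e4 um): x = 2.961 um


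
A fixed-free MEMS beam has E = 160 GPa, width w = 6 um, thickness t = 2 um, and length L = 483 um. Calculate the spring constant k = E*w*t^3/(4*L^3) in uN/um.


Step 1: Convert E to consistent units (1 GPa = 1000 uN/um^2).
E = 160 GPa = 160000 uN/um^2
Step 2: Compute t^3 = 2^3 = 8
Step 3: Compute L^3 = 483^3 = 112678587
Step 4: k = 160000 * 6 * 8 / (4 * 112678587)
k = 0.017 uN/um


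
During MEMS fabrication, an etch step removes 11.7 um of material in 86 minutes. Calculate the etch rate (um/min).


Step 1: Etch rate = depth / time
Step 2: rate = 11.7 / 86
rate = 0.136 um/min


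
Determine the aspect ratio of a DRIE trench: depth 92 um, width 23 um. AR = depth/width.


Step 1: AR = depth / width
Step 2: AR = 92 / 23
AR = 4.0


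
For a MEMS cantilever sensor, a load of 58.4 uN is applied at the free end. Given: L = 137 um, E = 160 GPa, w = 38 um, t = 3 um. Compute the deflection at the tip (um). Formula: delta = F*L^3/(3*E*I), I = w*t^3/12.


Step 1: Calculate the second moment of area.
I = w * t^3 / 12 = 38 * 3^3 / 12 = 85.5 um^4
Step 2: Convert E to consistent units (1 GPa = 1000 uN/um^2).
E = 160 GPa = 160000 uN/um^2
Step 3: Calculate tip deflection.
delta = F * L^3 / (3 * E * I)
delta = 58.4 * 137^3 / (3 * 160000 * 85.5)
delta = 3.659 um


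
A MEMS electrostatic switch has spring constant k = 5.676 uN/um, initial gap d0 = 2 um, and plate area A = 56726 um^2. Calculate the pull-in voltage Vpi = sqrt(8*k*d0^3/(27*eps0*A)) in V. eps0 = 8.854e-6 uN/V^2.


Step 1: Compute numerator: 8 * k * d0^3 = 8 * 5.676 * 2^3 = 363.264
Step 2: Compute denominator: 27 * eps0 * A = 27 * 8.854e-6 * 56726 = 13.560804
Step 3: Vpi = sqrt(363.264 / 13.560804)
Vpi = 5.18 V


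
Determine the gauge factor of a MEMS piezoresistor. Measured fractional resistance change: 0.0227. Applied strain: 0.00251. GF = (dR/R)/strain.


Step 1: Identify values.
dR/R = 0.0227, strain = 0.00251
Step 2: GF = (dR/R) / strain = 0.0227 / 0.00251
GF = 9.0


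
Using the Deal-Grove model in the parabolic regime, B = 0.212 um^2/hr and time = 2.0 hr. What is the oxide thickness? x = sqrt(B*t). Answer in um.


Step 1: Compute B*t = 0.212 * 2.0 = 0.424
Step 2: x = sqrt(0.424)
x = 0.651 um


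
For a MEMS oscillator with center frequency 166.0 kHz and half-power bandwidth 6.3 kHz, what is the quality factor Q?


Step 1: Q = f0 / bandwidth
Step 2: Q = 166.0 / 6.3
Q = 26.3


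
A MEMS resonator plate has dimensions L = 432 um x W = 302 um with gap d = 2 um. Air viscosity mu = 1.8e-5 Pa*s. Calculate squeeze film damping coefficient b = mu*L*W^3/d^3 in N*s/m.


Step 1: Convert to SI.
L = 432e-6 m, W = 302e-6 m, d = 2e-6 m
Step 2: W^3 = (302e-6)^3 = 2.75e-11 m^3
Step 3: d^3 = (2e-6)^3 = 8.00e-18 m^3
Step 4: b = 1.8e-5 * 432e-6 * 2.75e-11 / 8.00e-18
b = 2.68e-02 N*s/m


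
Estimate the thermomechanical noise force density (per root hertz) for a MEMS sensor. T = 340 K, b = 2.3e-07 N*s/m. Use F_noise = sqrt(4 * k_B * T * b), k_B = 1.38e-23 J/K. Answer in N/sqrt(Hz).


Step 1: Compute 4 * k_B * T * b
= 4 * 1.38e-23 * 340 * 2.3e-07
= 4.3166e-27 N^2/Hz
Step 2: F_noise = sqrt(4.3166e-27)
F_noise = 6.57e-14 N/sqrt(Hz)


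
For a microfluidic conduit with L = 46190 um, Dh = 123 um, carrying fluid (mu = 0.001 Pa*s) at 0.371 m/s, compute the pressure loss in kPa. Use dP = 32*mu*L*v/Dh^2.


Step 1: Convert to SI: L = 46190e-6 m, Dh = 123e-6 m
Step 2: dP = 32 * 0.001 * 46190e-6 * 0.371 / (123e-6)^2
Step 3: dP = 36246.13 Pa
Step 4: Convert to kPa: dP = 36.25 kPa


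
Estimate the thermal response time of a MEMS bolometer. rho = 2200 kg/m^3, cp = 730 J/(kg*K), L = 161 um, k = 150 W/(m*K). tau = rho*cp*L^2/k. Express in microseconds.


Step 1: Convert L to m: L = 161e-6 m
Step 2: L^2 = (161e-6)^2 = 2.5921e-08 m^2
Step 3: tau = 2200 * 730 * 2.5921e-08 / 150 = 2.7752751e-04 s
Step 4: Convert to microseconds (multiply by 1e6).
tau = 277.528 us


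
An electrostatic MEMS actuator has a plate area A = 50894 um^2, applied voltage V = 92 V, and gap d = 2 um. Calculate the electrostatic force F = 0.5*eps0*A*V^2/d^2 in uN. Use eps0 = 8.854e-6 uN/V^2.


Step 1: Identify parameters.
eps0 = 8.854e-6 uN/V^2, A = 50894 um^2, V = 92 V, d = 2 um
Step 2: Compute V^2 = 92^2 = 8464
Step 3: Compute d^2 = 2^2 = 4
Step 4: F = 0.5 * 8.854e-6 * 50894 * 8464 / 4
F = 476.751 uN


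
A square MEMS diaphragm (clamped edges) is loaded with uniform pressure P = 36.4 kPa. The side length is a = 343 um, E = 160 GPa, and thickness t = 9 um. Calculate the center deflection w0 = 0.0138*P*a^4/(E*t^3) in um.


Step 1: Convert pressure to compatible units (E is in GPa, so P in GPa).
P = 36.4 kPa = 36.4e-6 GPa
Step 2: Compute numerator: 0.0138 * P * a^4.
a^4 = 343^4 = 13841287201
numerator = 0.0138 * 36.4e-6 * 13841287201 = 6.9528e+03
Step 3: Compute denominator: E * t^3 = 160 * 9^3 = 116640
Step 4: w0 = numerator / denominator = 6.9528e+03 / 116640 = 0.0596 um


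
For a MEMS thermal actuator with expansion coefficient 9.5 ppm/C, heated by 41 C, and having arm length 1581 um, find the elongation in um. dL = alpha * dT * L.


Step 1: Convert CTE: alpha = 9.5 ppm/C = 9.5e-6 /C
Step 2: dL = 9.5e-6 * 41 * 1581
dL = 0.6158 um


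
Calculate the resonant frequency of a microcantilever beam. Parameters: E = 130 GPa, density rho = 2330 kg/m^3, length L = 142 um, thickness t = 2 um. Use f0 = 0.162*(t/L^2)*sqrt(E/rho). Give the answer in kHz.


Step 1: Convert units to SI.
t_SI = 2e-6 m, L_SI = 142e-6 m
Step 2: Calculate sqrt(E/rho).
sqrt(130e9 / 2330) = 7469.54 m/s
Step 3: Compute f0.
f0 = 0.162 * 2e-6 / (142e-6)^2 * 7469.54 = 120022.4 Hz = 120.02 kHz


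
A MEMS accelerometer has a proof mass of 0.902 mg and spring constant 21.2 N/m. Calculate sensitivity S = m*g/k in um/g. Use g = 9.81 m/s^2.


Step 1: Convert mass: m = 0.902 mg = 9.02e-07 kg
Step 2: S = m * g / k = 9.02e-07 * 9.81 / 21.2
Step 3: S = 4.17e-07 m/g
Step 4: Convert to um/g: S = 0.417 um/g


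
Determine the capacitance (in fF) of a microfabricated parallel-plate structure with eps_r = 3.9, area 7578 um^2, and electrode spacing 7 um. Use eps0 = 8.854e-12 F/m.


Step 1: Convert area to m^2: A = 7578e-12 m^2
Step 2: Convert gap to m: d = 7e-6 m
Step 3: C = eps0 * eps_r * A / d
C = 8.854e-12 * 3.9 * 7578e-12 / 7e-6
Step 4: Convert to fF (multiply by 1e15).
C = 37.38 fF


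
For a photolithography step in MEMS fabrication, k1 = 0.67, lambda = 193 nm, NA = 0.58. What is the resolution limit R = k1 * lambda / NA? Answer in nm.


Step 1: Identify values: k1 = 0.67, lambda = 193 nm, NA = 0.58
Step 2: R = k1 * lambda / NA
R = 0.67 * 193 / 0.58
R = 222.9 nm


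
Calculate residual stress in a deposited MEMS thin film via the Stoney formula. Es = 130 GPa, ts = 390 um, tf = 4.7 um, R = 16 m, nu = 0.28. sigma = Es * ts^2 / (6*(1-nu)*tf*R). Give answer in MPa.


Step 1: Compute numerator: Es * ts^2 = 130 * 390^2 = 19773000 (GPa*um^2)
Step 2: Compute denominator (R in um): 6*(1-nu)*tf*R = 6*0.72*4.7*16e6 = 324864000.0 (um^2)
Step 3: sigma (GPa) = 19773000 / 324864000.0 = 6.0865e-02 GPa
Step 4: Convert to MPa (x1000): sigma = 60.9 MPa


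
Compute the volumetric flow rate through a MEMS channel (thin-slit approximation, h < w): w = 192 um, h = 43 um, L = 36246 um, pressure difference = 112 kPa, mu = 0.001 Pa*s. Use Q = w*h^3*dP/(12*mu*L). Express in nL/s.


Step 1: Convert all dimensions to SI (meters).
w = 192e-6 m, h = 43e-6 m, L = 36246e-6 m, dP = 112e3 Pa
Step 2: Q = w * h^3 * dP / (12 * mu * L)
Q = 192e-6 * (43e-6)^3 * 112e3 / (12 * 0.001 * 36246e-6) = 3.93082117e-09 m^3/s
Step 3: Convert Q from m^3/s to nL/s (1 m^3 = 1e12 nL, so multiply by 1e12).
Q = 3930.821 nL/s


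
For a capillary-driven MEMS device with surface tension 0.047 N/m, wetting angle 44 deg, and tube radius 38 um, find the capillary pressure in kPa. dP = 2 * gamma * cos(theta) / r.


Step 1: cos(44 deg) = 0.7193
Step 2: Convert r to m: r = 38e-6 m
Step 3: dP = 2 * 0.047 * 0.7193 / 38e-6 = 1779.3 Pa
Step 4: Convert Pa to kPa (divide by 1000).
dP = 1.78 kPa


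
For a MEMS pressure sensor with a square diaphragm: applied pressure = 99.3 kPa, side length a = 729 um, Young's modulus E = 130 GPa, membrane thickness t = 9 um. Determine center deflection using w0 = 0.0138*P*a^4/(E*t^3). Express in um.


Step 1: Convert pressure to compatible units (E is in GPa, so P in GPa).
P = 99.3 kPa = 99.3e-6 GPa
Step 2: Compute numerator: 0.0138 * P * a^4.
a^4 = 729^4 = 282429536481
numerator = 0.0138 * 99.3e-6 * 282429536481 = 3.870245e+05
Step 3: Compute denominator: E * t^3 = 130 * 9^3 = 94770
Step 4: w0 = numerator / denominator = 3.870245e+05 / 94770 = 4.0838 um


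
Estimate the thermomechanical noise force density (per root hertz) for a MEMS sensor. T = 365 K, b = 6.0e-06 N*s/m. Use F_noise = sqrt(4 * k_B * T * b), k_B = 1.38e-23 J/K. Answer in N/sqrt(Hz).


Step 1: Compute 4 * k_B * T * b
= 4 * 1.38e-23 * 365 * 6.0e-06
= 1.2089e-25 N^2/Hz
Step 2: F_noise = sqrt(1.2089e-25)
F_noise = 3.48e-13 N/sqrt(Hz)


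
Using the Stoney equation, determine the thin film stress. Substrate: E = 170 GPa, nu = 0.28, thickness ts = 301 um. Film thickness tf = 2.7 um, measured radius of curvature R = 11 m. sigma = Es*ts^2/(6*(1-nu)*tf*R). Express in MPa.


Step 1: Compute numerator: Es * ts^2 = 170 * 301^2 = 15402170 (GPa*um^2)
Step 2: Compute denominator (R in um): 6*(1-nu)*tf*R = 6*0.72*2.7*11e6 = 128304000.0 (um^2)
Step 3: sigma (GPa) = 15402170 / 128304000.0 = 1.20044e-01 GPa
Step 4: Convert to MPa (x1000): sigma = 120.0 MPa


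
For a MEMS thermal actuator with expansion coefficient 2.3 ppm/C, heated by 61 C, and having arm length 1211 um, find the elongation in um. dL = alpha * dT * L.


Step 1: Convert CTE: alpha = 2.3 ppm/C = 2.3e-6 /C
Step 2: dL = 2.3e-6 * 61 * 1211
dL = 0.1699 um


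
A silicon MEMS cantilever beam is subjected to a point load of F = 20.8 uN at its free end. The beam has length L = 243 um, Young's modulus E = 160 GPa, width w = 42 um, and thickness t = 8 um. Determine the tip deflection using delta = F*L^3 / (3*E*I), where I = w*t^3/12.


Step 1: Calculate the second moment of area.
I = w * t^3 / 12 = 42 * 8^3 / 12 = 1792.0 um^4
Step 2: Convert E to consistent units (1 GPa = 1000 uN/um^2).
E = 160 GPa = 160000 uN/um^2
Step 3: Calculate tip deflection.
delta = F * L^3 / (3 * E * I)
delta = 20.8 * 243^3 / (3 * 160000 * 1792.0)
delta = 0.347 um


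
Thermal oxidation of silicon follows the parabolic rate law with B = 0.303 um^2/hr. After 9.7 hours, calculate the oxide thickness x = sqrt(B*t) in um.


Step 1: Compute B*t = 0.303 * 9.7 = 2.9391
Step 2: x = sqrt(2.9391)
x = 1.714 um


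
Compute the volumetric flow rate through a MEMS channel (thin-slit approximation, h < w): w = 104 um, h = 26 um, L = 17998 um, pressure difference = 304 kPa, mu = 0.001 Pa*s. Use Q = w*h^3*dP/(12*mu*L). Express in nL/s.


Step 1: Convert all dimensions to SI (meters).
w = 104e-6 m, h = 26e-6 m, L = 17998e-6 m, dP = 304e3 Pa
Step 2: Q = w * h^3 * dP / (12 * mu * L)
Q = 104e-6 * (26e-6)^3 * 304e3 / (12 * 0.001 * 17998e-6) = 2.57289151e-09 m^3/s
Step 3: Convert Q from m^3/s to nL/s (1 m^3 = 1e12 nL, so multiply by 1e12).
Q = 2572.892 nL/s


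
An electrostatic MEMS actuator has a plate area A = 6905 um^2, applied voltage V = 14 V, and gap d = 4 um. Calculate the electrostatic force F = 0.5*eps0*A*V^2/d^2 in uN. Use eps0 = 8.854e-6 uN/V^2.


Step 1: Identify parameters.
eps0 = 8.854e-6 uN/V^2, A = 6905 um^2, V = 14 V, d = 4 um
Step 2: Compute V^2 = 14^2 = 196
Step 3: Compute d^2 = 4^2 = 16
Step 4: F = 0.5 * 8.854e-6 * 6905 * 196 / 16
F = 0.374 uN


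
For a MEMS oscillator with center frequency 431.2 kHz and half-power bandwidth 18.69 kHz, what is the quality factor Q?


Step 1: Q = f0 / bandwidth
Step 2: Q = 431.2 / 18.69
Q = 23.1


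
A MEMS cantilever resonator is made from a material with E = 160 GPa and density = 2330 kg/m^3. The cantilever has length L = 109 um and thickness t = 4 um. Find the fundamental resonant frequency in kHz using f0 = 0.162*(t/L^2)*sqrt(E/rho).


Step 1: Convert units to SI.
t_SI = 4e-6 m, L_SI = 109e-6 m
Step 2: Calculate sqrt(E/rho).
sqrt(160e9 / 2330) = 8286.71 m/s
Step 3: Compute f0.
f0 = 0.162 * 4e-6 / (109e-6)^2 * 8286.71 = 451964.3 Hz = 451.96 kHz


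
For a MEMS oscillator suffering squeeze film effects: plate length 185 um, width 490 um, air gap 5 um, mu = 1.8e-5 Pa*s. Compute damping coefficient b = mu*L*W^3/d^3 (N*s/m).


Step 1: Convert to SI.
L = 185e-6 m, W = 490e-6 m, d = 5e-6 m
Step 2: W^3 = (490e-6)^3 = 1.18e-10 m^3
Step 3: d^3 = (5e-6)^3 = 1.25e-16 m^3
Step 4: b = 1.8e-5 * 185e-6 * 1.18e-10 / 1.25e-16
b = 3.13e-03 N*s/m


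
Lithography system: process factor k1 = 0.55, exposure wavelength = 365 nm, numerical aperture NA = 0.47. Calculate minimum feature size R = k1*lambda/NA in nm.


Step 1: Identify values: k1 = 0.55, lambda = 365 nm, NA = 0.47
Step 2: R = k1 * lambda / NA
R = 0.55 * 365 / 0.47
R = 427.1 nm


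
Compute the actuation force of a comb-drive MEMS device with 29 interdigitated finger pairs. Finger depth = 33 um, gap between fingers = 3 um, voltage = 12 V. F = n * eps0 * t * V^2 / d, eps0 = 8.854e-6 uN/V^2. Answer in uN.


Step 1: Parameters: n=29, eps0=8.854e-6 uN/V^2, t=33 um, V=12 V, d=3 um
Step 2: V^2 = 144
Step 3: F = 29 * 8.854e-6 * 33 * 144 / 3
F = 0.407 uN


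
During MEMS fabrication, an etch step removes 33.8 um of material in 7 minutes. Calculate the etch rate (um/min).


Step 1: Etch rate = depth / time
Step 2: rate = 33.8 / 7
rate = 4.829 um/min


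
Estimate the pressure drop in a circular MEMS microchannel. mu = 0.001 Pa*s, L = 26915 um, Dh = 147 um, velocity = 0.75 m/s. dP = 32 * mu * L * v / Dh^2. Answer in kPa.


Step 1: Convert to SI: L = 26915e-6 m, Dh = 147e-6 m
Step 2: dP = 32 * 0.001 * 26915e-6 * 0.75 / (147e-6)^2
Step 3: dP = 29893.10 Pa
Step 4: Convert to kPa: dP = 29.89 kPa


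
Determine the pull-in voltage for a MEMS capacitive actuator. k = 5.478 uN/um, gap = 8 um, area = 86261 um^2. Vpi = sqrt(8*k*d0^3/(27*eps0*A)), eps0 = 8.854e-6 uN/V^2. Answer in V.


Step 1: Compute numerator: 8 * k * d0^3 = 8 * 5.478 * 8^3 = 22437.888
Step 2: Compute denominator: 27 * eps0 * A = 27 * 8.854e-6 * 86261 = 20.621382
Step 3: Vpi = sqrt(22437.888 / 20.621382)
Vpi = 32.99 V


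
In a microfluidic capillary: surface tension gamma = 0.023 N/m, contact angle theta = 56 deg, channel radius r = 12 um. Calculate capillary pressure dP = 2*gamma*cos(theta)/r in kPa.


Step 1: cos(56 deg) = 0.5592
Step 2: Convert r to m: r = 12e-6 m
Step 3: dP = 2 * 0.023 * 0.5592 / 12e-6 = 2143.6 Pa
Step 4: Convert Pa to kPa (divide by 1000).
dP = 2.14 kPa


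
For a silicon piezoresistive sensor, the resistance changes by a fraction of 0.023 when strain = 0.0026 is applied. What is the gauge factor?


Step 1: Identify values.
dR/R = 0.023, strain = 0.0026
Step 2: GF = (dR/R) / strain = 0.023 / 0.0026
GF = 8.8


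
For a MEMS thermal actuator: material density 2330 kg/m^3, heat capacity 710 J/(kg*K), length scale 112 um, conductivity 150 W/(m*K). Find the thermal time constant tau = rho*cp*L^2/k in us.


Step 1: Convert L to m: L = 112e-6 m
Step 2: L^2 = (112e-6)^2 = 1.2544e-08 m^2
Step 3: tau = 2330 * 710 * 1.2544e-08 / 150 = 1.3834359e-04 s
Step 4: Convert to microseconds (multiply by 1e6).
tau = 138.344 us


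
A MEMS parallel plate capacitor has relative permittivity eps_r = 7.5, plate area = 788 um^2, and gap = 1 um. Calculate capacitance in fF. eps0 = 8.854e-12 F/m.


Step 1: Convert area to m^2: A = 788e-12 m^2
Step 2: Convert gap to m: d = 1e-6 m
Step 3: C = eps0 * eps_r * A / d
C = 8.854e-12 * 7.5 * 788e-12 / 1e-6
Step 4: Convert to fF (multiply by 1e15).
C = 52.33 fF


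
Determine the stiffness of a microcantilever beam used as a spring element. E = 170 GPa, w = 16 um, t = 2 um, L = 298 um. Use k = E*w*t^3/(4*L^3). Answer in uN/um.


Step 1: Convert E to consistent units (1 GPa = 1000 uN/um^2).
E = 170 GPa = 170000 uN/um^2
Step 2: Compute t^3 = 2^3 = 8
Step 3: Compute L^3 = 298^3 = 26463592
Step 4: k = 170000 * 16 * 8 / (4 * 26463592)
k = 0.2056 uN/um


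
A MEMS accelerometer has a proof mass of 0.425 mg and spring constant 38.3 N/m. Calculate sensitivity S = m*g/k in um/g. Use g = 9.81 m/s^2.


Step 1: Convert mass: m = 0.425 mg = 4.25e-07 kg
Step 2: S = m * g / k = 4.25e-07 * 9.81 / 38.3
Step 3: S = 1.09e-07 m/g
Step 4: Convert to um/g: S = 0.109 um/g


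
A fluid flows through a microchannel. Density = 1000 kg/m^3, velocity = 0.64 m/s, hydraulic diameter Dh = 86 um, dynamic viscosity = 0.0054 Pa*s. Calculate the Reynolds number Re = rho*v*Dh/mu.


Step 1: Convert Dh to meters: Dh = 86e-6 m
Step 2: Re = rho * v * Dh / mu
Re = 1000 * 0.64 * 86e-6 / 0.0054
Re = 10.193


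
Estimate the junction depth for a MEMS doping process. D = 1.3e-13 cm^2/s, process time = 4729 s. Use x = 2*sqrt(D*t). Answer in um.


Step 1: Compute D*t = 1.3e-13 * 4729 = 6.1477e-10 cm^2
Step 2: sqrt(D*t) = 2.4795e-05 cm
Step 3: x = 2 * 2.4795e-05 cm = 4.959e-05 cm
Step 4: Convert to um (1 cm = 1e4 um): x = 0.496 um


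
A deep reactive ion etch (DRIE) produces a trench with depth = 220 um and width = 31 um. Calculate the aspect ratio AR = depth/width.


Step 1: AR = depth / width
Step 2: AR = 220 / 31
AR = 7.1


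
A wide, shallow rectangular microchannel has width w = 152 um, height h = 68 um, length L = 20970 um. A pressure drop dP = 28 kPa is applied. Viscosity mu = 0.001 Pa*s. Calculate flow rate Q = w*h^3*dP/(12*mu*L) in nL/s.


Step 1: Convert all dimensions to SI (meters).
w = 152e-6 m, h = 68e-6 m, L = 20970e-6 m, dP = 28e3 Pa
Step 2: Q = w * h^3 * dP / (12 * mu * L)
Q = 152e-6 * (68e-6)^3 * 28e3 / (12 * 0.001 * 20970e-6) = 5.31800426e-09 m^3/s
Step 3: Convert Q from m^3/s to nL/s (1 m^3 = 1e12 nL, so multiply by 1e12).
Q = 5318.004 nL/s


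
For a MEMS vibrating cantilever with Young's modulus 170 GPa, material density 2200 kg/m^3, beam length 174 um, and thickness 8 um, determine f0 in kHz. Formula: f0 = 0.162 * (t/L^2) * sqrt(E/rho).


Step 1: Convert units to SI.
t_SI = 8e-6 m, L_SI = 174e-6 m
Step 2: Calculate sqrt(E/rho).
sqrt(170e9 / 2200) = 8790.49 m/s
Step 3: Compute f0.
f0 = 0.162 * 8e-6 / (174e-6)^2 * 8790.49 = 376287.3 Hz = 376.29 kHz


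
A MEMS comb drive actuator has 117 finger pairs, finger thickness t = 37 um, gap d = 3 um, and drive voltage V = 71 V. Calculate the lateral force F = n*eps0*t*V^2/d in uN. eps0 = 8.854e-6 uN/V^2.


Step 1: Parameters: n=117, eps0=8.854e-6 uN/V^2, t=37 um, V=71 V, d=3 um
Step 2: V^2 = 5041
Step 3: F = 117 * 8.854e-6 * 37 * 5041 / 3
F = 64.405 uN


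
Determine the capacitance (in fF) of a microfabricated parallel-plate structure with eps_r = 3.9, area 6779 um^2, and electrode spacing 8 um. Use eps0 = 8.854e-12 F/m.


Step 1: Convert area to m^2: A = 6779e-12 m^2
Step 2: Convert gap to m: d = 8e-6 m
Step 3: C = eps0 * eps_r * A / d
C = 8.854e-12 * 3.9 * 6779e-12 / 8e-6
Step 4: Convert to fF (multiply by 1e15).
C = 29.26 fF


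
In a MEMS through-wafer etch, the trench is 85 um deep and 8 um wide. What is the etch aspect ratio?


Step 1: AR = depth / width
Step 2: AR = 85 / 8
AR = 10.6


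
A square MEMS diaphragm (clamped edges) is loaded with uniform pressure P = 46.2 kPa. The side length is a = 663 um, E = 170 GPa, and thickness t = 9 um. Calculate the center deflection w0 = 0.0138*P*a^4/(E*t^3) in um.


Step 1: Convert pressure to compatible units (E is in GPa, so P in GPa).
P = 46.2 kPa = 46.2e-6 GPa
Step 2: Compute numerator: 0.0138 * P * a^4.
a^4 = 663^4 = 193220905761
numerator = 0.0138 * 46.2e-6 * 193220905761 = 1.2319e+05
Step 3: Compute denominator: E * t^3 = 170 * 9^3 = 123930
Step 4: w0 = numerator / denominator = 1.2319e+05 / 123930 = 0.994 um


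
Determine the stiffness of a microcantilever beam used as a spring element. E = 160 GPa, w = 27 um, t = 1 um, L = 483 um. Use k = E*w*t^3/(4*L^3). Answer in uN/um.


Step 1: Convert E to consistent units (1 GPa = 1000 uN/um^2).
E = 160 GPa = 160000 uN/um^2
Step 2: Compute t^3 = 1^3 = 1
Step 3: Compute L^3 = 483^3 = 112678587
Step 4: k = 160000 * 27 * 1 / (4 * 112678587)
k = 0.0096 uN/um


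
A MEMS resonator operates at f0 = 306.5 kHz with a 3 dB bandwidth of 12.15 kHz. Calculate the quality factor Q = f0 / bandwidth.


Step 1: Q = f0 / bandwidth
Step 2: Q = 306.5 / 12.15
Q = 25.2


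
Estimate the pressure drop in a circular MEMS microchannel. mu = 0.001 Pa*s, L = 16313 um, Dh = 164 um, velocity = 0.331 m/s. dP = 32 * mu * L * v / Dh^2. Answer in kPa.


Step 1: Convert to SI: L = 16313e-6 m, Dh = 164e-6 m
Step 2: dP = 32 * 0.001 * 16313e-6 * 0.331 / (164e-6)^2
Step 3: dP = 6424.27 Pa
Step 4: Convert to kPa: dP = 6.42 kPa


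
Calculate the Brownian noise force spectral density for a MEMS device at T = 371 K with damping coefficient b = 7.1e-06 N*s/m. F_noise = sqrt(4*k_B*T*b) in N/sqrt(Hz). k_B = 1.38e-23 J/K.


Step 1: Compute 4 * k_B * T * b
= 4 * 1.38e-23 * 371 * 7.1e-06
= 1.4540e-25 N^2/Hz
Step 2: F_noise = sqrt(1.4540e-25)
F_noise = 3.81e-13 N/sqrt(Hz)


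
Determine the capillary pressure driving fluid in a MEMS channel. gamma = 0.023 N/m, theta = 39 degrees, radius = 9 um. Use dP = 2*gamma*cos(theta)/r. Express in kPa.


Step 1: cos(39 deg) = 0.7771
Step 2: Convert r to m: r = 9e-6 m
Step 3: dP = 2 * 0.023 * 0.7771 / 9e-6 = 3971.8 Pa
Step 4: Convert Pa to kPa (divide by 1000).
dP = 3.97 kPa


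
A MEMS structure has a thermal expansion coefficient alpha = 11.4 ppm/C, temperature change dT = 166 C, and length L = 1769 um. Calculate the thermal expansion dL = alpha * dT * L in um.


Step 1: Convert CTE: alpha = 11.4 ppm/C = 11.4e-6 /C
Step 2: dL = 11.4e-6 * 166 * 1769
dL = 3.3477 um


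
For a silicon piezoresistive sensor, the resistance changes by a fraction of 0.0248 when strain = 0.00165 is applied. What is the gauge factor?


Step 1: Identify values.
dR/R = 0.0248, strain = 0.00165
Step 2: GF = (dR/R) / strain = 0.0248 / 0.00165
GF = 15.0


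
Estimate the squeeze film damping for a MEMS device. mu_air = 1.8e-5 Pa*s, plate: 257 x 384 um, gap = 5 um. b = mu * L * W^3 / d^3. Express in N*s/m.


Step 1: Convert to SI.
L = 257e-6 m, W = 384e-6 m, d = 5e-6 m
Step 2: W^3 = (384e-6)^3 = 5.66e-11 m^3
Step 3: d^3 = (5e-6)^3 = 1.25e-16 m^3
Step 4: b = 1.8e-5 * 257e-6 * 5.66e-11 / 1.25e-16
b = 2.10e-03 N*s/m


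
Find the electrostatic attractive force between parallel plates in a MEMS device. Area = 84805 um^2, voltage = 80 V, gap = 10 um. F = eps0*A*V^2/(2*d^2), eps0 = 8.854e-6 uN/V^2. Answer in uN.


Step 1: Identify parameters.
eps0 = 8.854e-6 uN/V^2, A = 84805 um^2, V = 80 V, d = 10 um
Step 2: Compute V^2 = 80^2 = 6400
Step 3: Compute d^2 = 10^2 = 100
Step 4: F = 0.5 * 8.854e-6 * 84805 * 6400 / 100
F = 24.028 uN


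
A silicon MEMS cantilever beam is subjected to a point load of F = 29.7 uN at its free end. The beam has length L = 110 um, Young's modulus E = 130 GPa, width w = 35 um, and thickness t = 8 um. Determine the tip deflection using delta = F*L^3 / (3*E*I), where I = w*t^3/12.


Step 1: Calculate the second moment of area.
I = w * t^3 / 12 = 35 * 8^3 / 12 = 1493.3333 um^4
Step 2: Convert E to consistent units (1 GPa = 1000 uN/um^2).
E = 130 GPa = 130000 uN/um^2
Step 3: Calculate tip deflection.
delta = F * L^3 / (3 * E * I)
delta = 29.7 * 110^3 / (3 * 130000 * 1493.3333)
delta = 0.0679 um


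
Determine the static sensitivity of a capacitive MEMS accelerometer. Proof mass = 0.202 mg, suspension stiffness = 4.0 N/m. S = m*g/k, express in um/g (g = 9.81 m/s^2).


Step 1: Convert mass: m = 0.202 mg = 2.02e-07 kg
Step 2: S = m * g / k = 2.02e-07 * 9.81 / 4.0
Step 3: S = 4.95e-07 m/g
Step 4: Convert to um/g: S = 0.495 um/g


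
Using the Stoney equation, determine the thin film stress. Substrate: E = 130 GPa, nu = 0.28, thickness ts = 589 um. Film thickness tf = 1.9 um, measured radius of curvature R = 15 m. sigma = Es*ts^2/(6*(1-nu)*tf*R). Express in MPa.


Step 1: Compute numerator: Es * ts^2 = 130 * 589^2 = 45099730 (GPa*um^2)
Step 2: Compute denominator (R in um): 6*(1-nu)*tf*R = 6*0.72*1.9*15e6 = 123120000.0 (um^2)
Step 3: sigma (GPa) = 45099730 / 123120000.0 = 3.66307e-01 GPa
Step 4: Convert to MPa (x1000): sigma = 366.3 MPa


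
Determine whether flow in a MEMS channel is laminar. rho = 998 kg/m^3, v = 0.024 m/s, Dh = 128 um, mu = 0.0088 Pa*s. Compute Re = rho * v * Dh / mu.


Step 1: Convert Dh to meters: Dh = 128e-6 m
Step 2: Re = rho * v * Dh / mu
Re = 998 * 0.024 * 128e-6 / 0.0088
Re = 0.348
Since Re = 0.348 is below ~2300, the flow is laminar.


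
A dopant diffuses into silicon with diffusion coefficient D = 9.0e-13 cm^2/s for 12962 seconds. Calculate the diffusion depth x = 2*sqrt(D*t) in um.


Step 1: Compute D*t = 9.0e-13 * 12962 = 1.16658e-08 cm^2
Step 2: sqrt(D*t) = 1.0801e-04 cm
Step 3: x = 2 * 1.0801e-04 cm = 2.1602e-04 cm
Step 4: Convert to um (1 cm = 1e4 um): x = 2.16 um


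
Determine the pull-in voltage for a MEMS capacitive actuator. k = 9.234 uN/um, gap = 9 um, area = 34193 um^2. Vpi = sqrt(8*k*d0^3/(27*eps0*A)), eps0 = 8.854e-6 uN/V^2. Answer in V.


Step 1: Compute numerator: 8 * k * d0^3 = 8 * 9.234 * 9^3 = 53852.688
Step 2: Compute denominator: 27 * eps0 * A = 27 * 8.854e-6 * 34193 = 8.17411
Step 3: Vpi = sqrt(53852.688 / 8.17411)
Vpi = 81.17 V


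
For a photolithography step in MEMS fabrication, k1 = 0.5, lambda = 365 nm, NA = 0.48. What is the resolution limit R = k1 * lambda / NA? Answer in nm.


Step 1: Identify values: k1 = 0.5, lambda = 365 nm, NA = 0.48
Step 2: R = k1 * lambda / NA
R = 0.5 * 365 / 0.48
R = 380.2 nm


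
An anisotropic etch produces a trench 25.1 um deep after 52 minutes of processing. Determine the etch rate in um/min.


Step 1: Etch rate = depth / time
Step 2: rate = 25.1 / 52
rate = 0.483 um/min


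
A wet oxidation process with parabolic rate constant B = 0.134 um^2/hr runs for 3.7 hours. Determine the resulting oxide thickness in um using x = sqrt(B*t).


Step 1: Compute B*t = 0.134 * 3.7 = 0.4958
Step 2: x = sqrt(0.4958)
x = 0.704 um


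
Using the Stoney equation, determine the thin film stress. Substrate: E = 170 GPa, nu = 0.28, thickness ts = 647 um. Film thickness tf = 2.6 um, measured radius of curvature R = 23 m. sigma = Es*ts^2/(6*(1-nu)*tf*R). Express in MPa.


Step 1: Compute numerator: Es * ts^2 = 170 * 647^2 = 71163530 (GPa*um^2)
Step 2: Compute denominator (R in um): 6*(1-nu)*tf*R = 6*0.72*2.6*23e6 = 258336000.0 (um^2)
Step 3: sigma (GPa) = 71163530 / 258336000.0 = 2.75469e-01 GPa
Step 4: Convert to MPa (x1000): sigma = 275.5 MPa


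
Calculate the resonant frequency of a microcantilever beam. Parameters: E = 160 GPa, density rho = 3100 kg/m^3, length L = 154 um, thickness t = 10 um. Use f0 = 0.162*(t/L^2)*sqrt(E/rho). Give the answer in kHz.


Step 1: Convert units to SI.
t_SI = 10e-6 m, L_SI = 154e-6 m
Step 2: Calculate sqrt(E/rho).
sqrt(160e9 / 3100) = 7184.21 m/s
Step 3: Compute f0.
f0 = 0.162 * 10e-6 / (154e-6)^2 * 7184.21 = 490741.3 Hz = 490.74 kHz


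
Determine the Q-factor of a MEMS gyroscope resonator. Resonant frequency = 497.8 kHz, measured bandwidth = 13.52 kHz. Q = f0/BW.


Step 1: Q = f0 / bandwidth
Step 2: Q = 497.8 / 13.52
Q = 36.8


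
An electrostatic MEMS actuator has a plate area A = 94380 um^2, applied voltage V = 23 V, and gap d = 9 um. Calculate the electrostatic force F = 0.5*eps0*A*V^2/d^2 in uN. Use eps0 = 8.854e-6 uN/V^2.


Step 1: Identify parameters.
eps0 = 8.854e-6 uN/V^2, A = 94380 um^2, V = 23 V, d = 9 um
Step 2: Compute V^2 = 23^2 = 529
Step 3: Compute d^2 = 9^2 = 81
Step 4: F = 0.5 * 8.854e-6 * 94380 * 529 / 81
F = 2.729 uN


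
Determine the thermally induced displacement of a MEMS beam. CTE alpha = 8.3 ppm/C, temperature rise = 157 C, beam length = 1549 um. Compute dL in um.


Step 1: Convert CTE: alpha = 8.3 ppm/C = 8.3e-6 /C
Step 2: dL = 8.3e-6 * 157 * 1549
dL = 2.0185 um


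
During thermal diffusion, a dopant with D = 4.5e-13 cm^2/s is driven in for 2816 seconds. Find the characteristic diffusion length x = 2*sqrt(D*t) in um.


Step 1: Compute D*t = 4.5e-13 * 2816 = 1.2672e-09 cm^2
Step 2: sqrt(D*t) = 3.5598e-05 cm
Step 3: x = 2 * 3.5598e-05 cm = 7.1196e-05 cm
Step 4: Convert to um (1 cm = 1e4 um): x = 0.712 um


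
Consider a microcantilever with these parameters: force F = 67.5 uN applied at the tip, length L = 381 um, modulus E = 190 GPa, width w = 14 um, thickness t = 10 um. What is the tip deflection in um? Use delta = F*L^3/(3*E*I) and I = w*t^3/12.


Step 1: Calculate the second moment of area.
I = w * t^3 / 12 = 14 * 10^3 / 12 = 1166.6667 um^4
Step 2: Convert E to consistent units (1 GPa = 1000 uN/um^2).
E = 190 GPa = 190000 uN/um^2
Step 3: Calculate tip deflection.
delta = F * L^3 / (3 * E * I)
delta = 67.5 * 381^3 / (3 * 190000 * 1166.6667)
delta = 5.6138 um


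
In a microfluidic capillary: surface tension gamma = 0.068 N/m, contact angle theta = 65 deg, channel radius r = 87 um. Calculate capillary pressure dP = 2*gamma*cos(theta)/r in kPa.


Step 1: cos(65 deg) = 0.4226
Step 2: Convert r to m: r = 87e-6 m
Step 3: dP = 2 * 0.068 * 0.4226 / 87e-6 = 660.6 Pa
Step 4: Convert Pa to kPa (divide by 1000).
dP = 0.66 kPa


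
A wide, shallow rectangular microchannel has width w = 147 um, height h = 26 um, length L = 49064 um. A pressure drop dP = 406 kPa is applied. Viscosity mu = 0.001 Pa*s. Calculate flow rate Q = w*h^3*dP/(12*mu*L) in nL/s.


Step 1: Convert all dimensions to SI (meters).
w = 147e-6 m, h = 26e-6 m, L = 49064e-6 m, dP = 406e3 Pa
Step 2: Q = w * h^3 * dP / (12 * mu * L)
Q = 147e-6 * (26e-6)^3 * 406e3 / (12 * 0.001 * 49064e-6) = 1.78163696e-09 m^3/s
Step 3: Convert Q from m^3/s to nL/s (1 m^3 = 1e12 nL, so multiply by 1e12).
Q = 1781.637 nL/s


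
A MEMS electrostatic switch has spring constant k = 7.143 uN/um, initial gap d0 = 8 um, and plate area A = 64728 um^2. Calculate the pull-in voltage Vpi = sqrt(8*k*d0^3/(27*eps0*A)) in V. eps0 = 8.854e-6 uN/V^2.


Step 1: Compute numerator: 8 * k * d0^3 = 8 * 7.143 * 8^3 = 29257.728
Step 2: Compute denominator: 27 * eps0 * A = 27 * 8.854e-6 * 64728 = 15.473746
Step 3: Vpi = sqrt(29257.728 / 15.473746)
Vpi = 43.48 V


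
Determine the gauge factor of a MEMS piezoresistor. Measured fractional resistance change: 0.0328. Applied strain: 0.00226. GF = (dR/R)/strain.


Step 1: Identify values.
dR/R = 0.0328, strain = 0.00226
Step 2: GF = (dR/R) / strain = 0.0328 / 0.00226
GF = 14.5


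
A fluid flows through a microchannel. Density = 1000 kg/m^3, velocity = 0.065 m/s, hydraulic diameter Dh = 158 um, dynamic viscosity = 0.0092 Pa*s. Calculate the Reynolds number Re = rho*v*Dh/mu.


Step 1: Convert Dh to meters: Dh = 158e-6 m
Step 2: Re = rho * v * Dh / mu
Re = 1000 * 0.065 * 158e-6 / 0.0092
Re = 1.116


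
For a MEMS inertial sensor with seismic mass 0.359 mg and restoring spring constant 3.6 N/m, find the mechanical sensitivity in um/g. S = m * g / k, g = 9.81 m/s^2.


Step 1: Convert mass: m = 0.359 mg = 3.59e-07 kg
Step 2: S = m * g / k = 3.59e-07 * 9.81 / 3.6
Step 3: S = 9.78e-07 m/g
Step 4: Convert to um/g: S = 0.978 um/g
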